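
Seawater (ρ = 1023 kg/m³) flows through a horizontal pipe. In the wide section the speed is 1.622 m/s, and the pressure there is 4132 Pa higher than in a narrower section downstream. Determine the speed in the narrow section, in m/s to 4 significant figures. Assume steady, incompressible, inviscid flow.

3.272 m/s

Along the level pipe P + ½ρv² is conserved, hence v₂² = v₁² + 2(P₁ − P₂)/ρ.
v₂ = √(1.622² + 2·4132/1023) = √(2.631 + 8.078) = 3.272 m/s.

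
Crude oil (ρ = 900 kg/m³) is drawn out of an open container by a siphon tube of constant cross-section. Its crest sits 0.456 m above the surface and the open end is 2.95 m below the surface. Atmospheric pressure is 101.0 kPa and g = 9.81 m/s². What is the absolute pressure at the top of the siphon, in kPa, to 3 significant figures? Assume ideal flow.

P_top ≈ 70.9 kPa

The outlet speed comes from Torricelli: v = √(2g·2.95) = 7.61 m/s.
The bore is uniform, so the speed at the crest is the same v. Bernoulli surface→crest: P_atm = P_top + ½ρv² + ρg·h_top.
P_top = 101000 − ½·900·7.61² − 900·9.81·0.456 = 70900 Pa.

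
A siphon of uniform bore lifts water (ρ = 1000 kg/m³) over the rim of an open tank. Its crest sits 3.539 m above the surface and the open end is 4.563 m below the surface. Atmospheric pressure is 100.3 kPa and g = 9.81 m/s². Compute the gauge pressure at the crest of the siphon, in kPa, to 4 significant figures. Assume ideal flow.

Bernoulli surface→outlet gives ½v² = g·h_out, so v = √(2·9.81·4.563) = 9.462 m/s.
Continuity keeps v the same throughout the tube; from surface to crest, P_atm + 0 = P_top + ½ρv² + ρg·h_top.
P_top = 100300 − ½·1000·9.462² − 1000·9.81·3.539 = 20820 Pa. So P_gauge = P_top − P_atm = -79480 Pa.

P_gauge = -79.48 kPa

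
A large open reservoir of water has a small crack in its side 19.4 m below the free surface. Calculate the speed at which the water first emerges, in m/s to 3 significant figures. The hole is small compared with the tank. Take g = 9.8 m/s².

v ≈ 19.5 m/s

Torricelli's result v = √(2gh) gives v = √(2·9.8·19.4) = 19.5 m/s.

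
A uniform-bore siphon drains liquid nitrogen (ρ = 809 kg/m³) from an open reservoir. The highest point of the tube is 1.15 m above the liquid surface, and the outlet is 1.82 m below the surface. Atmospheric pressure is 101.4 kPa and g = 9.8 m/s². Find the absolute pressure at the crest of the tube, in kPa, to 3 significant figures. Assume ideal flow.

From the surface to the outlet (both open to atmosphere, surface at rest): v = √(2g·h_out) = √(2·9.8·1.82) = 5.97 m/s.
The bore is uniform, so the speed at the crest is the same v. Bernoulli surface→crest: P_atm = P_top + ½ρv² + ρg·h_top.
P_top = 101400 − ½·809·5.97² − 809·9.8·1.15 = 77900 Pa.

P_top ≈ 77.9 kPa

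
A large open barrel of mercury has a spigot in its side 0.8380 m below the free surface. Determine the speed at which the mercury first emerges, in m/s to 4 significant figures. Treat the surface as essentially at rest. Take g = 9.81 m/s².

Torricelli's result v = √(2gh) gives v = √(2·9.81·0.8380) = 4.055 m/s.

v ≈ 4.055 m/s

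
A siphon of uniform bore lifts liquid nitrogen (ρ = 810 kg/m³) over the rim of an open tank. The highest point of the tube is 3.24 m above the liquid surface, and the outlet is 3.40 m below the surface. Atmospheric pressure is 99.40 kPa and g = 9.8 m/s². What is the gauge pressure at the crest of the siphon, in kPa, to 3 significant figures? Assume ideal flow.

P_gauge = -52.7 kPa

The outlet speed comes from Torricelli: v = √(2g·3.40) = 8.16 m/s.
The bore is uniform, so the speed at the crest is the same v. Bernoulli surface→crest: P_atm = P_top + ½ρv² + ρg·h_top.
P_top = 99400 − ½·810·8.16² − 810·9.8·3.24 = 46700 Pa. So P_gauge = P_top − P_atm = -52700 Pa.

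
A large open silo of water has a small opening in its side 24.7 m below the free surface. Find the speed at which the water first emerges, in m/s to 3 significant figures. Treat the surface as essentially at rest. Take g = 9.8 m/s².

Bernoulli from surface to hole (P equal, v_surface ≈ 0): v = √(2gh) = √(2×9.8×24.7) = 22.0 m/s.

v ≈ 22.0 m/s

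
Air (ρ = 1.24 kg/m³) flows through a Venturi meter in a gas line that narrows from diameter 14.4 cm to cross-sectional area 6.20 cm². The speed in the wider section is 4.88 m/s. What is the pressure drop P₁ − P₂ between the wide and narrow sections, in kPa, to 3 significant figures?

ΔP ≈ 10.2 kPa

Continuity gives A₁v₁ = A₂v₂, so v₂ = (163 cm²)/(6.20 cm²) × 4.88 m/s = 128 m/s.
Along the horizontal streamline, P + ½ρv² is constant.
P₁ − P₂ = ½·1.24·(128² − 4.88²) = ½·1.24·16400 = 10200 Pa.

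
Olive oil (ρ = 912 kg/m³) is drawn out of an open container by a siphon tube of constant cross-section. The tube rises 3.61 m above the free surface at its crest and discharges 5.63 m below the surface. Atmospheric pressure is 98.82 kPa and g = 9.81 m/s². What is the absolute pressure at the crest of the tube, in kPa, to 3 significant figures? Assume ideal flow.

P_top ≈ 16.2 kPa

From the surface to the outlet (both open to atmosphere, surface at rest): v = √(2g·h_out) = √(2·9.81·5.63) = 10.5 m/s.
Continuity keeps v the same throughout the tube; from surface to crest, P_atm + 0 = P_top + ½ρv² + ρg·h_top.
P_top = 98820 − ½·912·10.5² − 912·9.81·3.61 = 16200 Pa.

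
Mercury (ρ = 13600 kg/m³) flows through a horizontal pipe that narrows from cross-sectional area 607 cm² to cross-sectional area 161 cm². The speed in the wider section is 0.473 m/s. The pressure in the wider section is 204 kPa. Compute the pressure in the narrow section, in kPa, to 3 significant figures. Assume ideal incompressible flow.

Continuity gives A₁v₁ = A₂v₂, so v₂ = (607 cm²)/(161 cm²) × 0.473 m/s = 1.78 m/s.
The pipe is horizontal, so Bernoulli reduces to P₁ + ½ρv₁² = P₂ + ½ρv₂².
P₂ = P₁ − ½ρ(v₂² − v₁²) = 204000 − ½·13600·(1.78² − 0.473²) = 204000 − 20100 = 184000 Pa.

P₂ ≈ 184 kPa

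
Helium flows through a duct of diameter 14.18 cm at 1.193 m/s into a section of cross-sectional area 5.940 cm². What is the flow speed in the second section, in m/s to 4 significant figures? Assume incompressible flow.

v₂ ≈ 31.72 m/s

By continuity, v₂ = v₁·A₁/A₂ = 1.193·(157.9/5.940) = 31.72 m/s.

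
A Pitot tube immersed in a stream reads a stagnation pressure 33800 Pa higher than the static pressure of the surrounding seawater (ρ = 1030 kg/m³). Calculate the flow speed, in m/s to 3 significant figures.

Bernoulli between the free stream and the stagnation point: ½ρv² = P_stag − P_static.
v = √(2ΔP/ρ) = √(2·33800/1030) = 8.10 m/s.

v ≈ 8.10 m/s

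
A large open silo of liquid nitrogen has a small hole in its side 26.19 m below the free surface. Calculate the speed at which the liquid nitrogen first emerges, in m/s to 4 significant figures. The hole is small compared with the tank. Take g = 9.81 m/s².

Bernoulli from surface to hole (P equal, v_surface ≈ 0): v = √(2gh) = √(2×9.81×26.19) = 22.67 m/s.

v ≈ 22.67 m/s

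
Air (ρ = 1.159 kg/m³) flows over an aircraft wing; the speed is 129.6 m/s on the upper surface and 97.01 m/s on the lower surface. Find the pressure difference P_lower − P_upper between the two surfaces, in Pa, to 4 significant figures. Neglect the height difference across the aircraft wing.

The pressure is lower where the speed is higher: ΔP = ½ρ(v_up² − v_low²).
ΔP = ½·1.159·(129.6² − 97.01²) = 4280 Pa.

ΔP = 4280 Pa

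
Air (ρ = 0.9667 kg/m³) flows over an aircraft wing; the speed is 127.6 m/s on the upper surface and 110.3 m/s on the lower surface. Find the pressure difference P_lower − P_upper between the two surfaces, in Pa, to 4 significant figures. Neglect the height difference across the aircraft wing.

The pressure is lower where the speed is higher: ΔP = ½ρ(v_up² − v_low²).
ΔP = ½·0.9667·(127.6² − 110.3²) = 1989 Pa.

ΔP = 1989 Pa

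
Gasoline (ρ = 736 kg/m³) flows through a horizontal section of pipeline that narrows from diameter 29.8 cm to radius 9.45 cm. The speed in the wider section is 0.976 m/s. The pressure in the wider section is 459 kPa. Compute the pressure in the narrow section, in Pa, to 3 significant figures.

P₂ ≈ 457000 Pa

By continuity, v₂ = v₁·A₁/A₂ = 0.976·(697/281) = 2.43 m/s.
Along the horizontal streamline, P + ½ρv² is constant.
P₂ = P₁ − ½ρ(v₂² − v₁²) = 459000 − ½·736·(2.43² − 0.976²) = 459000 − 1820 = 457000 Pa.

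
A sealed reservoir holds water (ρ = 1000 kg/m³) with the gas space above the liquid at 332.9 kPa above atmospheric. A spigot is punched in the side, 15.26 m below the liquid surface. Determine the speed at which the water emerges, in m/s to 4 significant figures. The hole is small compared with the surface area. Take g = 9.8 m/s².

Take point 1 at the surface (v₁ ≈ 0) and point 2 at the hole (at atmospheric pressure). Bernoulli: P₁ + ρg h = P_atm + ½ρv₂².
With P₁ − P_atm = 332900 Pa, v₂ = √(2gh + 2ΔP/ρ) = √(2·9.8·15.26 + 2·332900/1000) = 31.06 m/s.

v ≈ 31.06 m/s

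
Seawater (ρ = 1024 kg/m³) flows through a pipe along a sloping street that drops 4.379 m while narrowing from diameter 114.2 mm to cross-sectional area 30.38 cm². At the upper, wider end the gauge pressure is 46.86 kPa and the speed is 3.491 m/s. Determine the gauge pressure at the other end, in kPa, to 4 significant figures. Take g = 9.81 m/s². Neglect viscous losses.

P₂ = 26.16 kPa

Mass conservation (A₁v₁ = A₂v₂) gives v₂ = 3.491 × 102.4/30.38 = 11.77 m/s.
Applying Bernoulli between the two ends and solving for P₂: P₂ = P₁ + ½ρ(v₁² − v₂²) − ρgΔh.
P₂ = 46860 + ½·1024·(3.491² − 11.77²) − 1024·9.81·(−4.379) = 46860 + (-64690) − (-43990) = 26160 Pa.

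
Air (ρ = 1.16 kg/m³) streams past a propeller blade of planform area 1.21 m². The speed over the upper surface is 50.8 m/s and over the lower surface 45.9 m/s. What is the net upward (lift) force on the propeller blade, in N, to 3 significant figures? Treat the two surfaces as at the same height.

F ≈ 333 N

From P + ½ρv² = const at equal height, P_low − P_up = ½ρ(v_up² − v_low²).
ΔP = ½·1.16·(50.8² − 45.9²) = 275 Pa.
Lift = ΔP · A = 275 × 1.21 = 333 N.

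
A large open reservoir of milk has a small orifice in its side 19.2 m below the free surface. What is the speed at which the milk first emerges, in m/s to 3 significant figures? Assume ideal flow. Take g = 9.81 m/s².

With the surface at rest and both surface and jet at atmospheric pressure, Bernoulli gives ρg h = ½ρv², so v = √(2gh) = √(2·9.81·19.2) = 19.4 m/s.

19.4 m/s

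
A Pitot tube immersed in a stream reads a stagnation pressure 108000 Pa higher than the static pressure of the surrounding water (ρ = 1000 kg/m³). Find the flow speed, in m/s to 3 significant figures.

At the stagnation point the flow is brought to rest, so Bernoulli gives P_stag − P_static = ½ρv².
v = √(2ΔP/ρ) = √(2·108000/1000) = 14.7 m/s.

14.7 m/s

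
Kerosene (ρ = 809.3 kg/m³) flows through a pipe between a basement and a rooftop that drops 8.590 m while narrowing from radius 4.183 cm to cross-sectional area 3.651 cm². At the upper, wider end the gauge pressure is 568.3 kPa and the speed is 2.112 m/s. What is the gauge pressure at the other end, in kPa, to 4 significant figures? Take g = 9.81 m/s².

Continuity gives A₁v₁ = A₂v₂, so v₂ = (54.97 cm²)/(3.651 cm²) × 2.112 m/s = 31.80 m/s.
Bernoulli: P₁ + ½ρv₁² + ρg h₁ = P₂ + ½ρv₂² + ρg h₂, so P₂ = P₁ + ½ρ(v₁² − v₂²) − ρg(h₂ − h₁).
P₂ = 568300 + ½·809.3·(2.112² − 31.80²) − 809.3·9.81·(−8.590) = 568300 + (-407400) − (-68200) = 229100 Pa.

229.1 kPa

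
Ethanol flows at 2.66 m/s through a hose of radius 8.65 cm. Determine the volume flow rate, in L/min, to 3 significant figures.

Q = A·v = 0.0235 m² × 2.66 m/s = 0.0625 m³/s.
Converting: 0.0625 m³/s × 60000 = 3750 L/min.

Q ≈ 3750 L/min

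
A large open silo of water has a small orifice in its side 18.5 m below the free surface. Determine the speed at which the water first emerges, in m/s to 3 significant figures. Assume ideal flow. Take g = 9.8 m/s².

v ≈ 19.0 m/s

With the surface at rest and both surface and jet at atmospheric pressure, Bernoulli gives ρg h = ½ρv², so v = √(2gh) = √(2·9.8·18.5) = 19.0 m/s.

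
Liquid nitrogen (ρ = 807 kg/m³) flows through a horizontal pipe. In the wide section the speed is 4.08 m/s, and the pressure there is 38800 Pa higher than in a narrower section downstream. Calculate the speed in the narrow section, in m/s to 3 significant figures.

With h₁ = h₂, rearranging Bernoulli gives v₂ = √(v₁² + 2ΔP/ρ).
v₂ = √(4.08² + 2·38800/807) = √(16.6 + 96.2) = 10.6 m/s.

10.6 m/s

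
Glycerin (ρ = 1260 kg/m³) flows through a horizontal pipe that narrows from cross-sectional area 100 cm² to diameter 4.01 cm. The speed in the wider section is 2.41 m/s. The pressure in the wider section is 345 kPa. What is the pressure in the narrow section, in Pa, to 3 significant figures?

By continuity, v₂ = v₁·A₁/A₂ = 2.41·(100/12.6) = 19.1 m/s.
The pipe is horizontal, so Bernoulli reduces to P₁ + ½ρv₁² = P₂ + ½ρv₂².
P₂ = P₁ − ½ρ(v₂² − v₁²) = 345000 − ½·1260·(19.1² − 2.41²) = 345000 − 226000 = 119000 Pa.

119000 Pa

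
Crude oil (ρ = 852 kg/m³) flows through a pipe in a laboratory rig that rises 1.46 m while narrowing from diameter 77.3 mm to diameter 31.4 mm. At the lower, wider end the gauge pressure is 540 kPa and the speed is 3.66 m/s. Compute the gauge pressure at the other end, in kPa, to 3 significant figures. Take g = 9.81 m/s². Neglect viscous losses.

324 kPa

Continuity gives A₁v₁ = A₂v₂, so v₂ = (46.9 cm²)/(7.74 cm²) × 3.66 m/s = 22.2 m/s.
Applying Bernoulli between the two ends and solving for P₂: P₂ = P₁ + ½ρ(v₁² − v₂²) − ρgΔh.
P₂ = 540000 + ½·852·(3.66² − 22.2²) − 852·9.81·(+1.46) = 540000 + (-204000) − (12200) = 324000 Pa.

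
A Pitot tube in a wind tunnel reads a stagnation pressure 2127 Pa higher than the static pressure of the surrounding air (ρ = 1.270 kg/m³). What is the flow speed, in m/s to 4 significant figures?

v ≈ 57.88 m/s

At the stagnation point the flow is brought to rest, so Bernoulli gives P_stag − P_static = ½ρv².
v = √(2ΔP/ρ) = √(2·2127/1.270) = 57.88 m/s.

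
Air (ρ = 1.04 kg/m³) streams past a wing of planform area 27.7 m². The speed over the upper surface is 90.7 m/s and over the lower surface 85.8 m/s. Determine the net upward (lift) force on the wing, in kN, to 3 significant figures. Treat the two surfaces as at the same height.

From P + ½ρv² = const at equal height, P_low − P_up = ½ρ(v_up² − v_low²).
ΔP = ½·1.04·(90.7² − 85.8²) = 450 Pa.
Lift = ΔP · A = 450 × 27.7 = 12500 N.

F = 12.5 kN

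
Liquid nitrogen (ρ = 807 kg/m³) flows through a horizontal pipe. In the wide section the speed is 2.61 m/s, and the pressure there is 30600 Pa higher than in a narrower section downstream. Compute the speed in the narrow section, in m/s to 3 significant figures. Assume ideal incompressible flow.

Horizontal Bernoulli: P₁ + ½ρv₁² = P₂ + ½ρv₂², so v₂² = v₁² + 2(P₁ − P₂)/ρ.
v₂ = √(2.61² + 2·30600/807) = √(6.81 + 75.8) = 9.09 m/s.

v₂ ≈ 9.09 m/s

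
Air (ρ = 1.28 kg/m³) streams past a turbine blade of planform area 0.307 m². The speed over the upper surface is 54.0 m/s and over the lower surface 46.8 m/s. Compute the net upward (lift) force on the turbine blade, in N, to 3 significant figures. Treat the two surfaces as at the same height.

The faster flow above has the lower pressure; Bernoulli (same height) gives ΔP = ½ρ(v_up² − v_low²).
ΔP = ½·1.28·(54.0² − 46.8²) = 464 Pa.
Lift = ΔP · A = 464 × 0.307 = 143 N.

143 N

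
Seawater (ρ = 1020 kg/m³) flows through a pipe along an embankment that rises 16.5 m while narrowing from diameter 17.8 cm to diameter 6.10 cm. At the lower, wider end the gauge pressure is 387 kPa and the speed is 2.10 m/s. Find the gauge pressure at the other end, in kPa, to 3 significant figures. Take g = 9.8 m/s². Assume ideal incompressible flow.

The volume flow rate is constant, so v₂ = (A₁/A₂)v₁ = (249/29.2)·2.10 = 17.9 m/s.
Energy conservation along the streamline gives P₂ = P₁ − ½ρ(v₂² − v₁²) − ρg(h₂ − h₁).
P₂ = 387000 + ½·1020·(2.10² − 17.9²) − 1020·9.8·(+16.5) = 387000 + (-161000) − (165000) = 61200 Pa.

P₂ ≈ 61.2 kPa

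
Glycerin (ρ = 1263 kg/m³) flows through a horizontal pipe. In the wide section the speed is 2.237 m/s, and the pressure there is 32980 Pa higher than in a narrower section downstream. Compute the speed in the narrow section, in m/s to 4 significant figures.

v₂ = 7.565 m/s

Horizontal Bernoulli: P₁ + ½ρv₁² = P₂ + ½ρv₂², so v₂² = v₁² + 2(P₁ − P₂)/ρ.
v₂ = √(2.237² + 2·32980/1263) = √(5.004 + 52.22) = 7.565 m/s.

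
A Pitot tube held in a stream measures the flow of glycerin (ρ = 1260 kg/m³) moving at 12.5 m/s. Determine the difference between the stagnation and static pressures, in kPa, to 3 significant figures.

ΔP = 98.4 kPa

At the stagnation point the flow is brought to rest, so Bernoulli gives P_stag − P_static = ½ρv².
ΔP = ½·1260·12.5² = 98400 Pa.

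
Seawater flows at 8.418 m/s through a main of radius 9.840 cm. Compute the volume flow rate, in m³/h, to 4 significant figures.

Q = 921.8 m³/h

Q = A·v = 0.03042 m² × 8.418 m/s = 0.2561 m³/s.
Converting: 0.2561 m³/s × 3600 = 921.8 m³/h.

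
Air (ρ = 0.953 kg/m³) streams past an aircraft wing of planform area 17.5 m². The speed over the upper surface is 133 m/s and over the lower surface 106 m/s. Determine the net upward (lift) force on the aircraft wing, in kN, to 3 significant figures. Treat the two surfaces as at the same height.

From P + ½ρv² = const at equal height, P_low − P_up = ½ρ(v_up² − v_low²).
ΔP = ½·0.953·(133² − 106²) = 3070 Pa.
Lift = ΔP · A = 3070 × 17.5 = 53800 N.

53.8 kN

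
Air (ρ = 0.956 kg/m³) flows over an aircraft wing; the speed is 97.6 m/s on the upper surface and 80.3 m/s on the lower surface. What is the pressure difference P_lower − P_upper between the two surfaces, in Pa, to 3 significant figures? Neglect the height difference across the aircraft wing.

ΔP ≈ 1470 Pa

Bernoulli (same height): P_lower − P_upper = ½ρ(v_upper² − v_lower²).
ΔP = ½·0.956·(97.6² − 80.3²) = 1470 Pa.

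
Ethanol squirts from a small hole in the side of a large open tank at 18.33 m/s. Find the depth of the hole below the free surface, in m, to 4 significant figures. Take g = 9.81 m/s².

h ≈ 17.12 m

For a small hole in a large open tank, ½v² = gh, giving h = v²/(2g).
h = 18.33²/(2·9.81) = 336.0/19.62 = 17.12 m.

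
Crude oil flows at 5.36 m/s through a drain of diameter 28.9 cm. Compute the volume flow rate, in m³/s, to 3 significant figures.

Q = A·v = 0.0656 m² × 5.36 m/s = 0.352 m³/s.

Q ≈ 0.352 m³/s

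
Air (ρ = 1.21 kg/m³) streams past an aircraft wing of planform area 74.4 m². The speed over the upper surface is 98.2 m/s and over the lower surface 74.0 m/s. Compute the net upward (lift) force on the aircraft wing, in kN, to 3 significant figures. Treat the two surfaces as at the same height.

188 kN

The faster flow above has the lower pressure; Bernoulli (same height) gives ΔP = ½ρ(v_up² − v_low²).
ΔP = ½·1.21·(98.2² − 74.0²) = 2520 Pa.
Lift = ΔP · A = 2520 × 74.4 = 188000 N.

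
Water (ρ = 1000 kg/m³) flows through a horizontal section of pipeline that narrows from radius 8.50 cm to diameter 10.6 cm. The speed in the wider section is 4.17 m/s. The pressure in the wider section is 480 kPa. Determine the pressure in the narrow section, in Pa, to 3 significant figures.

P₂ ≈ 431000 Pa

By continuity, v₂ = v₁·A₁/A₂ = 4.17·(227/88.2) = 10.7 m/s.
Along the horizontal streamline, P + ½ρv² is constant.
P₂ = P₁ − ½ρ(v₂² − v₁²) = 480000 − ½·1000·(10.7² − 4.17²) = 480000 − 48800 = 431000 Pa.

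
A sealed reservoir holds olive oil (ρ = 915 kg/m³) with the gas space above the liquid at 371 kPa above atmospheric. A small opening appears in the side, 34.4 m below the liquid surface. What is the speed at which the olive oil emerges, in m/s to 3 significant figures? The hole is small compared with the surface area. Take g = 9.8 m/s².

Take point 1 at the surface (v₁ ≈ 0) and point 2 at the hole (at atmospheric pressure). Bernoulli: P₁ + ρg h = P_atm + ½ρv₂².
With P₁ − P_atm = 371000 Pa, v₂ = √(2gh + 2ΔP/ρ) = √(2·9.8·34.4 + 2·371000/915) = 38.5 m/s.

38.5 m/s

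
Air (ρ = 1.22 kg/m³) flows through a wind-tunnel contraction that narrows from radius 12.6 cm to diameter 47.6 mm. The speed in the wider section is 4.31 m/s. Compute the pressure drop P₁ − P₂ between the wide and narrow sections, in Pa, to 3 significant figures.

ΔP ≈ 8890 Pa

Continuity gives A₁v₁ = A₂v₂, so v₂ = (499 cm²)/(17.8 cm²) × 4.31 m/s = 121 m/s.
Along the horizontal streamline, P + ½ρv² is constant.
P₁ − P₂ = ½·1.22·(121² − 4.31²) = ½·1.22·14600 = 8890 Pa.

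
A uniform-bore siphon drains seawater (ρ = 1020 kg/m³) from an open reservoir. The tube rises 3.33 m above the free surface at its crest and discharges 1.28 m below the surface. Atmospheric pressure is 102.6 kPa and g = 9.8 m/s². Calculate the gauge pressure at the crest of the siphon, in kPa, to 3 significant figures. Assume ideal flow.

P_gauge ≈ -46.1 kPa

From the surface to the outlet (both open to atmosphere, surface at rest): v = √(2g·h_out) = √(2·9.8·1.28) = 5.01 m/s.
With constant cross-section the crest speed equals v; applying Bernoulli from the surface up to the crest, P_top = P_atm − ½ρv² − ρg·h_top.
P_top = 102600 − ½·1020·5.01² − 1020·9.8·3.33 = 56500 Pa. So P_gauge = P_top − P_atm = -46100 Pa.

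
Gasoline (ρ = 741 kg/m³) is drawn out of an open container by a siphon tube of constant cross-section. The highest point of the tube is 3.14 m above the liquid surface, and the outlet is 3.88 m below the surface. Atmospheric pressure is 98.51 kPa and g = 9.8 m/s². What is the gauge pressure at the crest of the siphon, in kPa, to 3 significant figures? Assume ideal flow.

P_gauge ≈ -51.0 kPa

The outlet speed comes from Torricelli: v = √(2g·3.88) = 8.72 m/s.
Continuity keeps v the same throughout the tube; from surface to crest, P_atm + 0 = P_top + ½ρv² + ρg·h_top.
P_top = 98510 − ½·741·8.72² − 741·9.8·3.14 = 47500 Pa. So P_gauge = P_top − P_atm = -51000 Pa.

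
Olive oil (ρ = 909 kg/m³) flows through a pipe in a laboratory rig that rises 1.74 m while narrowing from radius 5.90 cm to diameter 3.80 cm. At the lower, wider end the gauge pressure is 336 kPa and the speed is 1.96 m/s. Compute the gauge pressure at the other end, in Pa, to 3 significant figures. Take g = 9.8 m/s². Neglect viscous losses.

Continuity gives A₁v₁ = A₂v₂, so v₂ = (109 cm²)/(11.3 cm²) × 1.96 m/s = 18.9 m/s.
Applying Bernoulli between the two ends and solving for P₂: P₂ = P₁ + ½ρ(v₁² − v₂²) − ρgΔh.
P₂ = 336000 + ½·909·(1.96² − 18.9²) − 909·9.8·(+1.74) = 336000 + (-161000) − (15500) = 160000 Pa.

P₂ = 160000 Pa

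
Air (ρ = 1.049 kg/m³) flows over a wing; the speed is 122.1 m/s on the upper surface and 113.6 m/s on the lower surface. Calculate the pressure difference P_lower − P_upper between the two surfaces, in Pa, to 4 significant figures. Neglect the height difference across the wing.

ΔP ≈ 1051 Pa

Bernoulli (same height): P_lower − P_upper = ½ρ(v_upper² − v_lower²).
ΔP = ½·1.049·(122.1² − 113.6²) = 1051 Pa.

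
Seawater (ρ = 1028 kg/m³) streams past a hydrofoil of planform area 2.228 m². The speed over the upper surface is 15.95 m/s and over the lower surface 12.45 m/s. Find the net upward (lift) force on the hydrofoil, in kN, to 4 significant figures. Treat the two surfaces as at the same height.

113.8 kN

With equal heights on the two surfaces, Bernoulli gives P_lower − P_upper = ½ρ(v_upper² − v_lower²).
ΔP = ½·1028·(15.95² − 12.45²) = 51090 Pa.
Lift = ΔP · A = 51090 × 2.228 = 113800 N.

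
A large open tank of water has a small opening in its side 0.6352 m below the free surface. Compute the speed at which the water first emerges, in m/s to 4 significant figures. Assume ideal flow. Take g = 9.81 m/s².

3.530 m/s

Torricelli's result v = √(2gh) gives v = √(2·9.81·0.6352) = 3.530 m/s.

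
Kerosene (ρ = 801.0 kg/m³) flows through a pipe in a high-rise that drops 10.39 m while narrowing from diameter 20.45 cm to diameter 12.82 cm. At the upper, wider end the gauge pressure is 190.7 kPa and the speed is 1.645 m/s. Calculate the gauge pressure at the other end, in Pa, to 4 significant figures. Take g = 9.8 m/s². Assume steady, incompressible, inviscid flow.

P₂ = 266300 Pa

By continuity, v₂ = v₁·A₁/A₂ = 1.645·(328.5/129.1) = 4.186 m/s.
Energy conservation along the streamline gives P₂ = P₁ − ½ρ(v₂² − v₁²) − ρg(h₂ − h₁).
P₂ = 190700 + ½·801.0·(1.645² − 4.186²) − 801.0·9.8·(−10.39) = 190700 + (-5933) − (-81560) = 266300 Pa.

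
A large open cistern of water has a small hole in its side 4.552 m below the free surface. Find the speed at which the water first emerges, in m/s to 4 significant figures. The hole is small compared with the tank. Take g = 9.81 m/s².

v ≈ 9.450 m/s

Torricelli's result v = √(2gh) gives v = √(2·9.81·4.552) = 9.450 m/s.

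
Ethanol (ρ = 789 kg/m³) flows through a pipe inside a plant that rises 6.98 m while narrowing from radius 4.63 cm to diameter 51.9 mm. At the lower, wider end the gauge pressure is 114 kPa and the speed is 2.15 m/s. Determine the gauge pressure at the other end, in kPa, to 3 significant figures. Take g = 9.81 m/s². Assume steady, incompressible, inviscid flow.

By continuity, v₂ = v₁·A₁/A₂ = 2.15·(67.3/21.2) = 6.84 m/s.
Bernoulli: P₁ + ½ρv₁² + ρg h₁ = P₂ + ½ρv₂² + ρg h₂, so P₂ = P₁ + ½ρ(v₁² − v₂²) − ρg(h₂ − h₁).
P₂ = 114000 + ½·789·(2.15² − 6.84²) − 789·9.81·(+6.98) = 114000 + (-16700) − (54000) = 43300 Pa.

P₂ ≈ 43.3 kPa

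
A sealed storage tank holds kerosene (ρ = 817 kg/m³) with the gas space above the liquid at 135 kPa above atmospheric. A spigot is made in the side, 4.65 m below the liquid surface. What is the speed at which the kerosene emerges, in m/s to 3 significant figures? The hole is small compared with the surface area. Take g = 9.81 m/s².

Take point 1 at the surface (v₁ ≈ 0) and point 2 at the hole (at atmospheric pressure). Bernoulli: P₁ + ρg h = P_atm + ½ρv₂².
With P₁ − P_atm = 135000 Pa, v₂ = √(2gh + 2ΔP/ρ) = √(2·9.81·4.65 + 2·135000/817) = 20.5 m/s.

v ≈ 20.5 m/s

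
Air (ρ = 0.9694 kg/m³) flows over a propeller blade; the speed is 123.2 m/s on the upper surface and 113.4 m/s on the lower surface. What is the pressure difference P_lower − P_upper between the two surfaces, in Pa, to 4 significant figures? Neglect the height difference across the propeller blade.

ΔP ≈ 1124 Pa

With negligible Δh, P + ½ρv² is constant, so P_low − P_up = ½ρ(v_up² − v_low²).
ΔP = ½·0.9694·(123.2² − 113.4²) = 1124 Pa.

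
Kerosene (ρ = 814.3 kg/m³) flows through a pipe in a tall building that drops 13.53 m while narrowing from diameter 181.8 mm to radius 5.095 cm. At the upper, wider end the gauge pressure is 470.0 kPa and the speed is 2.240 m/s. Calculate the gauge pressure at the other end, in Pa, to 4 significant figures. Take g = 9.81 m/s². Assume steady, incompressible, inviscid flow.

Continuity gives A₁v₁ = A₂v₂, so v₂ = (259.6 cm²)/(81.55 cm²) × 2.240 m/s = 7.130 m/s.
Applying Bernoulli between the two ends and solving for P₂: P₂ = P₁ + ½ρ(v₁² − v₂²) − ρgΔh.
P₂ = 470000 + ½·814.3·(2.240² − 7.130²) − 814.3·9.81·(−13.53) = 470000 + (-18660) − (-108100) = 559400 Pa.

P₂ ≈ 559400 Pa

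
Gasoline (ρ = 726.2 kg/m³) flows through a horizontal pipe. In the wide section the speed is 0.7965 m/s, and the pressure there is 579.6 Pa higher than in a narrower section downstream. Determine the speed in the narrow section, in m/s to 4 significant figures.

Along the level pipe P + ½ρv² is conserved, hence v₂² = v₁² + 2(P₁ − P₂)/ρ.
v₂ = √(0.7965² + 2·579.6/726.2) = √(0.6344 + 1.596) = 1.494 m/s.

1.494 m/s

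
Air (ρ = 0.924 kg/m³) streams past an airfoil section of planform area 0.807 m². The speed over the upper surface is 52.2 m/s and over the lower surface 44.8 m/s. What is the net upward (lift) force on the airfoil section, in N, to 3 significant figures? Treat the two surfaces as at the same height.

From P + ½ρv² = const at equal height, P_low − P_up = ½ρ(v_up² − v_low²).
ΔP = ½·0.924·(52.2² − 44.8²) = 332 Pa.
Lift = ΔP · A = 332 × 0.807 = 268 N.

268 N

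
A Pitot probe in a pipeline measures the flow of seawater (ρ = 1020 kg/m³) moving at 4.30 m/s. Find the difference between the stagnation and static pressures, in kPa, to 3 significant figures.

ΔP ≈ 9.43 kPa

Bernoulli between the free stream and the stagnation point: ½ρv² = P_stag − P_static.
ΔP = ½·1020·4.30² = 9430 Pa.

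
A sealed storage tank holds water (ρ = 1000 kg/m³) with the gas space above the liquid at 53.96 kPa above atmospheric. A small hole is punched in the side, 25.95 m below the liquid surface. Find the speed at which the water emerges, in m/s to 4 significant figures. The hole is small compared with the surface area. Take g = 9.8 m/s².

24.83 m/s

Take point 1 at the surface (v₁ ≈ 0) and point 2 at the hole (at atmospheric pressure). Bernoulli: P₁ + ρg h = P_atm + ½ρv₂².
With P₁ − P_atm = 53960 Pa, v₂ = √(2gh + 2ΔP/ρ) = √(2·9.8·25.95 + 2·53960/1000) = 24.83 m/s.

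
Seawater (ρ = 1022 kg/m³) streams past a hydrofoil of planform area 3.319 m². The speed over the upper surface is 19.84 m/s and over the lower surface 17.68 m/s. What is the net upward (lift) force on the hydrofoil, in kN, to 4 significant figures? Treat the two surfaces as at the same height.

With equal heights on the two surfaces, Bernoulli gives P_lower − P_upper = ½ρ(v_upper² − v_lower²).
ΔP = ½·1022·(19.84² − 17.68²) = 41410 Pa.
Lift = ΔP · A = 41410 × 3.319 = 137400 N.

F = 137.4 kN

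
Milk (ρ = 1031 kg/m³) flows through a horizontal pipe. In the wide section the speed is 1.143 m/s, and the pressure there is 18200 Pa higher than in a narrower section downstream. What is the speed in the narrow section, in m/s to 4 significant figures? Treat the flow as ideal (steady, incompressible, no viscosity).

6.051 m/s

Horizontal Bernoulli: P₁ + ½ρv₁² = P₂ + ½ρv₂², so v₂² = v₁² + 2(P₁ − P₂)/ρ.
v₂ = √(1.143² + 2·18200/1031) = √(1.306 + 35.31) = 6.051 m/s.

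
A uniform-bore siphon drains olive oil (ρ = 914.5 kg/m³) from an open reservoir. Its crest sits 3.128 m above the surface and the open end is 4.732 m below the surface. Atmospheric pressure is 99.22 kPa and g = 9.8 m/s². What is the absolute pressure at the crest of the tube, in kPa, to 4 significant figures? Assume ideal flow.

From the surface to the outlet (both open to atmosphere, surface at rest): v = √(2g·h_out) = √(2·9.8·4.732) = 9.631 m/s.
With constant cross-section the crest speed equals v; applying Bernoulli from the surface up to the crest, P_top = P_atm − ½ρv² − ρg·h_top.
P_top = 99220 − ½·914.5·9.631² − 914.5·9.8·3.128 = 28780 Pa.

P_top ≈ 28.78 kPa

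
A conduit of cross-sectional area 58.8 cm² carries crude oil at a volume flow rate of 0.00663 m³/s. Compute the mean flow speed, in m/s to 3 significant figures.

v ≈ 1.13 m/s

Q = 0.00663 m³/s = 0.00663 m³/s.
v = Q/A = 0.00663 / 0.00588 = 1.13 m/s.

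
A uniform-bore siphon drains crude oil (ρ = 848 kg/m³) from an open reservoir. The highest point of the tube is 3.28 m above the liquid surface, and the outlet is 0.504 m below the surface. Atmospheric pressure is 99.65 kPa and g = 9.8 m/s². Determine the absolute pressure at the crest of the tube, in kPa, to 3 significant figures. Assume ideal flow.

P_top ≈ 68.2 kPa

Bernoulli surface→outlet gives ½v² = g·h_out, so v = √(2·9.8·0.504) = 3.14 m/s.
The bore is uniform, so the speed at the crest is the same v. Bernoulli surface→crest: P_atm = P_top + ½ρv² + ρg·h_top.
P_top = 99650 − ½·848·3.14² − 848·9.8·3.28 = 68200 Pa.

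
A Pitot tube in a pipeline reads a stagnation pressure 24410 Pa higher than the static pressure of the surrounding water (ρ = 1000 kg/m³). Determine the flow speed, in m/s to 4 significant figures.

v ≈ 6.987 m/s

The dynamic pressure equals the rise in static pressure at the stagnation point: ΔP = ½ρv².
v = √(2ΔP/ρ) = √(2·24410/1000) = 6.987 m/s.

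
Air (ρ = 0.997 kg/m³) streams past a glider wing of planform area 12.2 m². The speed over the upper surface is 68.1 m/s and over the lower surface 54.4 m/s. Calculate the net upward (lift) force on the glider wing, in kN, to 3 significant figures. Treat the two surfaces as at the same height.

From P + ½ρv² = const at equal height, P_low − P_up = ½ρ(v_up² − v_low²).
ΔP = ½·0.997·(68.1² − 54.4²) = 837 Pa.
Lift = ΔP · A = 837 × 12.2 = 10200 N.

F = 10.2 kN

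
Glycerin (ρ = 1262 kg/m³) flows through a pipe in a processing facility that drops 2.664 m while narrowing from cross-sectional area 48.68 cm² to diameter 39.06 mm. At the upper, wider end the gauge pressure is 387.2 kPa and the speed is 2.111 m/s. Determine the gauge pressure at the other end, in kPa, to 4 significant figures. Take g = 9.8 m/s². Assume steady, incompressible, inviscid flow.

The volume flow rate is constant, so v₂ = (A₁/A₂)v₁ = (48.68/11.98)·2.111 = 8.576 m/s.
Applying Bernoulli between the two ends and solving for P₂: P₂ = P₁ + ½ρ(v₁² − v₂²) − ρgΔh.
P₂ = 387200 + ½·1262·(2.111² − 8.576²) − 1262·9.8·(−2.664) = 387200 + (-43600) − (-32950) = 376600 Pa.

P₂ ≈ 376.6 kPa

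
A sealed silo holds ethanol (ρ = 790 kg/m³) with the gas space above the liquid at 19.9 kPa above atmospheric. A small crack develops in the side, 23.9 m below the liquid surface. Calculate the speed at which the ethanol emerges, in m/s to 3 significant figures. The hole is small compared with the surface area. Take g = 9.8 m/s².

v ≈ 22.8 m/s

Take point 1 at the surface (v₁ ≈ 0) and point 2 at the hole (at atmospheric pressure). Bernoulli: P₁ + ρg h = P_atm + ½ρv₂².
With P₁ − P_atm = 19900 Pa, v₂ = √(2gh + 2ΔP/ρ) = √(2·9.8·23.9 + 2·19900/790) = 22.8 m/s.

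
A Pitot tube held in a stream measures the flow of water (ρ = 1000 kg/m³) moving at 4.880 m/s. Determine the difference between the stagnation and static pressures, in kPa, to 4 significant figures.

ΔP ≈ 11.91 kPa

Bernoulli between the free stream and the stagnation point: ½ρv² = P_stag − P_static.
ΔP = ½·1000·4.880² = 11910 Pa.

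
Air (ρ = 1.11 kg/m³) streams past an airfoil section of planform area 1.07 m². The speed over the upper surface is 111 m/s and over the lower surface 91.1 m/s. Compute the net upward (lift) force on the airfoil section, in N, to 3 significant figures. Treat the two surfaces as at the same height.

F ≈ 2390 N

The faster flow above has the lower pressure; Bernoulli (same height) gives ΔP = ½ρ(v_up² − v_low²).
ΔP = ½·1.11·(111² − 91.1²) = 2230 Pa.
Lift = ΔP · A = 2230 × 1.07 = 2390 N.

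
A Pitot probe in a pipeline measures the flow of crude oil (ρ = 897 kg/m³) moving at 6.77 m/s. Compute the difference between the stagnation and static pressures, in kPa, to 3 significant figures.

20.6 kPa

Bernoulli between the free stream and the stagnation point: ½ρv² = P_stag − P_static.
ΔP = ½·897·6.77² = 20600 Pa.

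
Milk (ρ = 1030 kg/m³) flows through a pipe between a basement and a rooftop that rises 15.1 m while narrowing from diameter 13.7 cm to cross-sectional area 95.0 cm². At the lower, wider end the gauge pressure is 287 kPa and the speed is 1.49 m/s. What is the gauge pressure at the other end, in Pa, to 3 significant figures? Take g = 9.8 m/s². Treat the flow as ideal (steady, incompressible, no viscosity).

Mass conservation (A₁v₁ = A₂v₂) gives v₂ = 1.49 × 147/95.0 = 2.31 m/s.
Applying Bernoulli between the two ends and solving for P₂: P₂ = P₁ + ½ρ(v₁² − v₂²) − ρgΔh.
P₂ = 287000 + ½·1030·(1.49² − 2.31²) − 1030·9.8·(+15.1) = 287000 + (-1610) − (152000) = 133000 Pa.

P₂ ≈ 133000 Pa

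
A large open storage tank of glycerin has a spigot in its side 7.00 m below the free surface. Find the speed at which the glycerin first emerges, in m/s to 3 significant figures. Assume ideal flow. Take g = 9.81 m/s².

Bernoulli from surface to hole (P equal, v_surface ≈ 0): v = √(2gh) = √(2×9.81×7.00) = 11.7 m/s.

v ≈ 11.7 m/s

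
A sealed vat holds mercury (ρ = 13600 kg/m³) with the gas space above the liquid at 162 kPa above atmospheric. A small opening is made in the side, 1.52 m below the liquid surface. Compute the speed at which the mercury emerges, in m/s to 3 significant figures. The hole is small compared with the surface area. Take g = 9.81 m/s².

7.32 m/s

Take point 1 at the surface (v₁ ≈ 0) and point 2 at the hole (at atmospheric pressure). Bernoulli: P₁ + ρg h = P_atm + ½ρv₂².
With P₁ − P_atm = 162000 Pa, v₂ = √(2gh + 2ΔP/ρ) = √(2·9.81·1.52 + 2·162000/13600) = 7.32 m/s.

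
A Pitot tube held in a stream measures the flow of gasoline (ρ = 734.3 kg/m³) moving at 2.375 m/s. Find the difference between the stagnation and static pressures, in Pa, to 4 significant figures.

ΔP = 2071 Pa

The dynamic pressure equals the rise in static pressure at the stagnation point: ΔP = ½ρv².
ΔP = ½·734.3·2.375² = 2071 Pa.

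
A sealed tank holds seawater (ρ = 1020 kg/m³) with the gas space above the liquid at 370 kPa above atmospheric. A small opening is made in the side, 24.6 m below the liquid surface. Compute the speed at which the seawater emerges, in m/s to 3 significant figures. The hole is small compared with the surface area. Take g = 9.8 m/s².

Take point 1 at the surface (v₁ ≈ 0) and point 2 at the hole (at atmospheric pressure). Bernoulli: P₁ + ρg h = P_atm + ½ρv₂².
With P₁ − P_atm = 370000 Pa, v₂ = √(2gh + 2ΔP/ρ) = √(2·9.8·24.6 + 2·370000/1020) = 34.8 m/s.

v ≈ 34.8 m/s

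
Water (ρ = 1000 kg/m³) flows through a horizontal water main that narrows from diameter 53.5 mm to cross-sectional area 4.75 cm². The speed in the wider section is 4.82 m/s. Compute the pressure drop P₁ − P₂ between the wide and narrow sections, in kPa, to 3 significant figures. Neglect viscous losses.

Mass conservation (A₁v₁ = A₂v₂) gives v₂ = 4.82 × 22.5/4.75 = 22.8 m/s.
Along the horizontal streamline, P + ½ρv² is constant.
P₁ − P₂ = ½·1000·(22.8² − 4.82²) = ½·1000·497 = 249000 Pa.

ΔP = 249 kPa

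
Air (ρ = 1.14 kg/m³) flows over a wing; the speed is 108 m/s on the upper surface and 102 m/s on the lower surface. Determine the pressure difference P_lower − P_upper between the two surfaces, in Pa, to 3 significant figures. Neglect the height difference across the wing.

ΔP = 718 Pa

With negligible Δh, P + ½ρv² is constant, so P_low − P_up = ½ρ(v_up² − v_low²).
ΔP = ½·1.14·(108² − 102²) = 718 Pa.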